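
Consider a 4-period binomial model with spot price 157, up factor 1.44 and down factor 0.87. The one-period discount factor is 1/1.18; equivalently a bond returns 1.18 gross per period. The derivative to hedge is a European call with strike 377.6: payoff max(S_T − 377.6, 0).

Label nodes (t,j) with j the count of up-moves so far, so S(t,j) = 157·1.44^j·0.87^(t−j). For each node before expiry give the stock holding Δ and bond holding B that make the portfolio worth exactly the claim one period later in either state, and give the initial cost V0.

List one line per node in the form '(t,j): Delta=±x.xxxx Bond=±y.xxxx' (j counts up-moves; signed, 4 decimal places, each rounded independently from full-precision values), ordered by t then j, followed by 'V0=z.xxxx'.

Risk-neutral probability p* = (R−d)/(u−d) = (1.18−0.87)/(1.44−0.87) = 0.5439.
Terminal payoffs: V(4,0)=0.0000, V(4,1)=0.0000, V(4,2)=0.0000, V(4,3)=30.2556, V(4,4)=297.4713
  t=3,j=0: stock 103.3850 → up 148.8744 (V=0.0000), down 89.9449 (V=0.0000). Price 0.0000; hedge Δ=0.0000, bond B=0.0000.
  t=3,j=1: stock 171.1200 → up 246.4127 (V=0.0000), down 148.8744 (V=0.0000). Price 0.0000; hedge Δ=0.0000, bond B=0.0000.
  t=3,j=2: stock 283.2330 → up 407.8556 (V=30.2556), down 246.4127 (V=0.0000). Price 13.9447; hedge Δ=0.1874, bond B=-39.1352.
  t=3,j=3: stock 468.7995 → up 675.0713 (V=297.4713), down 407.8556 (V=30.2556). Price 148.7995; hedge Δ=1.0000, bond B=-320.0000.
  t=2,j=0: stock 118.8333 → up 171.1200 (V=0.0000), down 103.3850 (V=0.0000). Price 0.0000; hedge Δ=0.0000, bond B=0.0000.
  t=2,j=1: stock 196.6896 → up 283.2330 (V=13.9447), down 171.1200 (V=0.0000). Price 6.4271; hedge Δ=0.1244, bond B=-18.0373.
  t=2,j=2: stock 325.5552 → up 468.7995 (V=148.7995), down 283.2330 (V=13.9447). Price 73.9719; hedge Δ=0.7267, bond B=-162.6154.
  t=1,j=0: stock 136.5900 → up 196.6896 (V=6.4271), down 118.8333 (V=0.0000). Price 2.9622; hedge Δ=0.0826, bond B=-8.3134.
  t=1,j=1: stock 226.0800 → up 325.5552 (V=73.9719), down 196.6896 (V=6.4271). Price 36.5779; hedge Δ=0.5241, bond B=-81.9216.
  t=0,j=0: stock 157.0000 → up 226.0800 (V=36.5779), down 136.5900 (V=2.9622). Price 18.0038; hedge Δ=0.3756, bond B=-40.9711.
Self-financing check: at every node Δ·S+B equals the discounted successor values.

(0,0): Delta=0.3756 Bond=-40.9711
(1,0): Delta=0.0826 Bond=-8.3134
(1,1): Delta=0.5241 Bond=-81.9216
(2,0): Delta=0.0000 Bond=0.0000
(2,1): Delta=0.1244 Bond=-18.0373
(2,2): Delta=0.7267 Bond=-162.6154
(3,0): Delta=0.0000 Bond=0.0000
(3,1): Delta=0.0000 Bond=0.0000
(3,2): Delta=0.1874 Bond=-39.1352
(3,3): Delta=1.0000 Bond=-320.0000
V0=18.0038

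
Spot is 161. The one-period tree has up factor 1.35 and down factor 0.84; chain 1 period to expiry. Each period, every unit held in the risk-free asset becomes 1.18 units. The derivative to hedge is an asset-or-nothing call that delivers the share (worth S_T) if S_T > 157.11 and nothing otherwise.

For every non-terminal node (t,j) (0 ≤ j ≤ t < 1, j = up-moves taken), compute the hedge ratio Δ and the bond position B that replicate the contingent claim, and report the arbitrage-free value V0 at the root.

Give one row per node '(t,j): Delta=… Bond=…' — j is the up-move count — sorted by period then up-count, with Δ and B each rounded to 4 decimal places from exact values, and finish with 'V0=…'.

Since d<R<u, set p* = (R−d)/(u−d) = 0.6667; price each node as the discounted p*-expectation of its children.
At expiry t=1: V(1,0)=0.0000, V(1,1)=217.3500
  t=0,j=0: stock 161.0000 → up 217.3500 (V=217.3500), down 135.2400 (V=0.0000). Price 122.7966; hedge Δ=2.6471, bond B=-303.3799.
Check: Δ(0,0)·S0 + B(0,0) = 122.7966 = V0.

(0,0): Delta=2.6471 Bond=-303.3799
V0=122.7966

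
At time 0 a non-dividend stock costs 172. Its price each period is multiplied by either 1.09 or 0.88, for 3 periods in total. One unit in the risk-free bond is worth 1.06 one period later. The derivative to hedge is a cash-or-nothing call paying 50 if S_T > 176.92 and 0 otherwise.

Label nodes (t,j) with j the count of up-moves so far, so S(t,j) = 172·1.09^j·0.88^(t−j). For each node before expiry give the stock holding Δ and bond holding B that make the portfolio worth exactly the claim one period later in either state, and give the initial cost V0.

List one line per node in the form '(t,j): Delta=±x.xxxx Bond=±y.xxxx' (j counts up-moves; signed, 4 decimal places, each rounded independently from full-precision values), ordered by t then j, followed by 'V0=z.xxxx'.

Risk-neutral probability p* = (R−d)/(u−d) = (1.06−0.88)/(1.09−0.88) = 0.8571.
Terminal payoffs: V(3,0)=0.0000, V(3,1)=0.0000, V(3,2)=50.0000, V(3,3)=50.0000
Node (2,0) S=133.1968: V=(p*·0.0000+(1−p*)·0.0000)/1.06=0.0000; Δ=(0.0000−0.0000)/(145.1845−117.2132)=0.0000; B=V−Δ·S=0.0000
Node (2,1) S=164.9824: V=(p*·50.0000+(1−p*)·0.0000)/1.06=40.4313; Δ=(50.0000−0.0000)/(179.8308−145.1845)=1.4432; B=V−Δ·S=-197.6640
Node (2,2) S=204.3532: V=(p*·50.0000+(1−p*)·50.0000)/1.06=47.1698; Δ=(50.0000−50.0000)/(222.7450−179.8308)=0.0000; B=V−Δ·S=47.1698
Node (1,0) S=151.3600: V=(p*·40.4313+(1−p*)·0.0000)/1.06=32.6937; Δ=(40.4313−0.0000)/(164.9824−133.1968)=1.2720; B=V−Δ·S=-159.8361
Node (1,1) S=187.4800: V=(p*·47.1698+(1−p*)·40.4313)/1.06=43.5917; Δ=(47.1698−40.4313)/(204.3532−164.9824)=0.1712; B=V−Δ·S=11.5034
Node (0,0) S=172.0000: V=(p*·43.5917+(1−p*)·32.6937)/1.06=39.6555; Δ=(43.5917−32.6937)/(187.4800−151.3600)=0.3017; B=V−Δ·S=-12.2393
The time-0 hedge costs 39.6555, which is the no-arbitrage price.

(0,0): Delta=0.3017 Bond=-12.2393
(1,0): Delta=1.2720 Bond=-159.8361
(1,1): Delta=0.1712 Bond=11.5034
(2,0): Delta=0.0000 Bond=0.0000
(2,1): Delta=1.4432 Bond=-197.6640
(2,2): Delta=0.0000 Bond=47.1698
V0=39.6555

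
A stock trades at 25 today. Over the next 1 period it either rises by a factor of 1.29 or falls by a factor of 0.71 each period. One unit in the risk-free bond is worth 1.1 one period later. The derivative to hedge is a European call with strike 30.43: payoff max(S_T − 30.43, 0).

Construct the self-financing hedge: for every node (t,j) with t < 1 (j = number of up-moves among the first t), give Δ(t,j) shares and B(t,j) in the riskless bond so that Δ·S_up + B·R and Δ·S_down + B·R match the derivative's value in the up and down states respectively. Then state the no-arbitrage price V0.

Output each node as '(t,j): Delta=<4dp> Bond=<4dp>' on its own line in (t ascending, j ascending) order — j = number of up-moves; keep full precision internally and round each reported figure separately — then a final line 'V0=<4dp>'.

(0,0): Delta=0.1255 Bond=-2.0254
V0=1.1125

Risk-neutral probability p* = (R−d)/(u−d) = (1.1−0.71)/(1.29−0.71) = 0.6724.
At expiry t=1: V(1,0)=0.0000, V(1,1)=1.8200
Node (0,0) S=25.0000: V=(p*·1.8200+(1−p*)·0.0000)/1.1=1.1125; Δ=(1.8200−0.0000)/(32.2500−17.7500)=0.1255; B=V−Δ·S=-2.0254
Root portfolio cost Δ·25+B reproduces V0=1.1125.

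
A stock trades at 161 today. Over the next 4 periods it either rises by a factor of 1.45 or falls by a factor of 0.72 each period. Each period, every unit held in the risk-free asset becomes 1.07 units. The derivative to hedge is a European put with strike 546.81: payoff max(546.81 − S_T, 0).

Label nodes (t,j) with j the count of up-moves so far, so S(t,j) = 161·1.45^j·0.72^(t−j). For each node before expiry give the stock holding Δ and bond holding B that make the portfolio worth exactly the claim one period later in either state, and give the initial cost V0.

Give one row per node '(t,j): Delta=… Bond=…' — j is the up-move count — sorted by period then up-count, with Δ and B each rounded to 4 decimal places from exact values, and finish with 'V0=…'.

(0,0): Delta=-0.8738 Bond=403.4843
(1,0): Delta=-1.0000 Bond=446.3598
(1,1): Delta=-0.8057 Bond=415.8425
(2,0): Delta=-1.0000 Bond=477.6050
(2,1): Delta=-1.0000 Bond=477.6050
(2,2): Delta=-0.7010 Bond=409.4990
(3,0): Delta=-1.0000 Bond=511.0374
(3,1): Delta=-1.0000 Bond=511.0374
(3,2): Delta=-1.0000 Bond=511.0374
(3,3): Delta=-0.5398 Bond=359.0442
V0=262.8060

Risk-neutral probability p* = (R−d)/(u−d) = (1.07−0.72)/(1.45−0.72) = 0.4795.
At expiry t=4: V(4,0)=503.5431, V(4,1)=459.6753, V(4,2)=371.3303, V(4,3)=193.4134, V(4,4)=0.0000
Node (3,0) S=60.0929: V=(p*·459.6753+(1−p*)·503.5431)/1.07=450.9445; Δ=(459.6753−503.5431)/(87.1347−43.2669)=-1.0000; B=V−Δ·S=511.0374
Node (3,1) S=121.0205: V=(p*·371.3303+(1−p*)·459.6753)/1.07=390.0169; Δ=(371.3303−459.6753)/(175.4797−87.1347)=-1.0000; B=V−Δ·S=511.0374
Node (3,2) S=243.7218: V=(p*·193.4134+(1−p*)·371.3303)/1.07=267.3156; Δ=(193.4134−371.3303)/(353.3966−175.4797)=-1.0000; B=V−Δ·S=511.0374
Node (3,3) S=490.8286: V=(p*·0.0000+(1−p*)·193.4134)/1.07=94.0943; Δ=(0.0000−193.4134)/(711.7015−353.3966)=-0.5398; B=V−Δ·S=359.0442
Node (2,0) S=83.4624: V=(p*·390.0169+(1−p*)·450.9445)/1.07=394.1426; Δ=(390.0169−450.9445)/(121.0205−60.0929)=-1.0000; B=V−Δ·S=477.6050
Node (2,1) S=168.0840: V=(p*·267.3156+(1−p*)·390.0169)/1.07=309.5210; Δ=(267.3156−390.0169)/(243.7218−121.0205)=-1.0000; B=V−Δ·S=477.6050
Node (2,2) S=338.5025: V=(p*·94.0943+(1−p*)·267.3156)/1.07=172.2096; Δ=(94.0943−267.3156)/(490.8286−243.7218)=-0.7010; B=V−Δ·S=409.4990
Node (1,0) S=115.9200: V=(p*·309.5210+(1−p*)·394.1426)/1.07=330.4398; Δ=(309.5210−394.1426)/(168.0840−83.4624)=-1.0000; B=V−Δ·S=446.3598
Node (1,1) S=233.4500: V=(p*·172.2096+(1−p*)·309.5210)/1.07=227.7447; Δ=(172.2096−309.5210)/(338.5025−168.0840)=-0.8057; B=V−Δ·S=415.8425
Node (0,0) S=161.0000: V=(p*·227.7447+(1−p*)·330.4398)/1.07=262.8060; Δ=(227.7447−330.4398)/(233.4500−115.9200)=-0.8738; B=V−Δ·S=403.4843
Self-financing check: at every node Δ·S+B equals the discounted successor values.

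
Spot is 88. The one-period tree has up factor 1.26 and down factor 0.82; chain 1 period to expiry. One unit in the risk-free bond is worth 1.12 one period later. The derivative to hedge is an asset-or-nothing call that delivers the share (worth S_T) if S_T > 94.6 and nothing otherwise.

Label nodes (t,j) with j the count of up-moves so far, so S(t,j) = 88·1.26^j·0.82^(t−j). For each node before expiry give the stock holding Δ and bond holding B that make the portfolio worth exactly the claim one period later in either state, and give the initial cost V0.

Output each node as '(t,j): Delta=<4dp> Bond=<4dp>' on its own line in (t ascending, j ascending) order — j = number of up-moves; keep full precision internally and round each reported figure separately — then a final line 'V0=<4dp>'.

Risk-neutral probability p* = (R−d)/(u−d) = (1.12−0.82)/(1.26−0.82) = 0.6818.
At expiry t=1: V(1,0)=0.0000, V(1,1)=110.8800
Node (0,0) S=88.0000: V=(p*·110.8800+(1−p*)·0.0000)/1.12=67.5000; Δ=(110.8800−0.0000)/(110.8800−72.1600)=2.8636; B=V−Δ·S=-184.5000
Check: Δ(0,0)·S0 + B(0,0) = 67.5000 = V0.

(0,0): Delta=2.8636 Bond=-184.5000
V0=67.5000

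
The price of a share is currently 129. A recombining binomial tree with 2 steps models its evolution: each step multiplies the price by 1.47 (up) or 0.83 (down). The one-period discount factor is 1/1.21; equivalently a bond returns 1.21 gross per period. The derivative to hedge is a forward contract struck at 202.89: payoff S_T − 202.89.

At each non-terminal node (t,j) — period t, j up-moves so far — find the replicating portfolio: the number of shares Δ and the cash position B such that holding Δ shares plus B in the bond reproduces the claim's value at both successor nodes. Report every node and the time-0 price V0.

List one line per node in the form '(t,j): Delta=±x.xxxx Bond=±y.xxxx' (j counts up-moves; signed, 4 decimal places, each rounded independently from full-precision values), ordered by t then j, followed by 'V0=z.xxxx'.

Since d<R<u, set p* = (R−d)/(u−d) = 0.5938; price each node as the discounted p*-expectation of its children.
Terminal values V(2,·): V(2,0)=-114.0219, V(2,1)=-45.4971, V(2,2)=75.8661
Node (1,0) S=107.0700: V=(p*·-45.4971+(1−p*)·-114.0219)/1.21=-60.6077; Δ=(-45.4971−-114.0219)/(157.3929−88.8681)=1.0000; B=V−Δ·S=-167.6777
Node (1,1) S=189.6300: V=(p*·75.8661+(1−p*)·-45.4971)/1.21=21.9523; Δ=(75.8661−-45.4971)/(278.7561−157.3929)=1.0000; B=V−Δ·S=-167.6777
Node (0,0) S=129.0000: V=(p*·21.9523+(1−p*)·-60.6077)/1.21=-9.5766; Δ=(21.9523−-60.6077)/(189.6300−107.0700)=1.0000; B=V−Δ·S=-138.5766
Root portfolio cost Δ·129+B reproduces V0=-9.5766.

(0,0): Delta=1.0000 Bond=-138.5766
(1,0): Delta=1.0000 Bond=-167.6777
(1,1): Delta=1.0000 Bond=-167.6777
V0=-9.5766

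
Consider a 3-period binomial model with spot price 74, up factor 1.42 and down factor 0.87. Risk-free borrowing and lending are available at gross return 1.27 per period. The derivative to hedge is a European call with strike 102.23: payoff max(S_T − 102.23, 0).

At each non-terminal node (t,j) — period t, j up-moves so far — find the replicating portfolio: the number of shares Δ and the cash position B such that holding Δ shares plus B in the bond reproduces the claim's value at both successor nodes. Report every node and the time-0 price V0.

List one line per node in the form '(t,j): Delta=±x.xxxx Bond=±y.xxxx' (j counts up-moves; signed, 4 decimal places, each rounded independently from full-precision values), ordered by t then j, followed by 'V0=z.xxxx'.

Under the risk-neutral measure, an up-move has probability p* = (R−d)/(u−d) = 0.7273 and values discount at R = 1.27.
At expiry t=3: V(3,0)=0.0000, V(3,1)=0.0000, V(3,2)=27.5858, V(3,3)=109.6533
Node (2,0) S=56.0106: V=(p*·0.0000+(1−p*)·0.0000)/1.27=0.0000; Δ=(0.0000−0.0000)/(79.5351−48.7292)=0.0000; B=V−Δ·S=0.0000
Node (2,1) S=91.4196: V=(p*·27.5858+(1−p*)·0.0000)/1.27=15.7972; Δ=(27.5858−0.0000)/(129.8158−79.5351)=0.5486; B=V−Δ·S=-34.3589
Node (2,2) S=149.2136: V=(p*·109.6533+(1−p*)·27.5858)/1.27=68.7175; Δ=(109.6533−27.5858)/(211.8833−129.8158)=1.0000; B=V−Δ·S=-80.4961
Node (1,0) S=64.3800: V=(p*·15.7972+(1−p*)·0.0000)/1.27=9.0463; Δ=(15.7972−0.0000)/(91.4196−56.0106)=0.4461; B=V−Δ·S=-19.6758
Node (1,1) S=105.0800: V=(p*·68.7175+(1−p*)·15.7972)/1.27=42.7439; Δ=(68.7175−15.7972)/(149.2136−91.4196)=0.9157; B=V−Δ·S=-53.4750
Node (0,0) S=74.0000: V=(p*·42.7439+(1−p*)·9.0463)/1.27=26.4202; Δ=(42.7439−9.0463)/(105.0800−64.3800)=0.8279; B=V−Δ·S=-34.8480
Self-financing check: at every node Δ·S+B equals the discounted successor values.

(0,0): Delta=0.8279 Bond=-34.8480
(1,0): Delta=0.4461 Bond=-19.6758
(1,1): Delta=0.9157 Bond=-53.4750
(2,0): Delta=0.0000 Bond=0.0000
(2,1): Delta=0.5486 Bond=-34.3589
(2,2): Delta=1.0000 Bond=-80.4961
V0=26.4202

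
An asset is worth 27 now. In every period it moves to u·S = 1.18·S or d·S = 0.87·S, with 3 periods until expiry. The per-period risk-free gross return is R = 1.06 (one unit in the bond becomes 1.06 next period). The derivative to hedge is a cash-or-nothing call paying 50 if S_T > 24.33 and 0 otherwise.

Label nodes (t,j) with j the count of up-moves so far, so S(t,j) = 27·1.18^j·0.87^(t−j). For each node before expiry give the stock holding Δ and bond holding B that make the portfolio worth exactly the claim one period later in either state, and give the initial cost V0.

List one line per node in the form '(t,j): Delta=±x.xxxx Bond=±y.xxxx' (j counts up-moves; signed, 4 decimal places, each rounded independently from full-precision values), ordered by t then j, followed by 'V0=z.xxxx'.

(0,0): Delta=2.5228 Bond=-40.1349
(1,0): Delta=3.9702 Bond=-76.5434
(1,1): Delta=1.8487 Bond=-21.0691
(2,0): Delta=0.0000 Bond=0.0000
(2,1): Delta=5.8189 Bond=-132.3798
(2,2): Delta=0.0000 Bond=47.1698
V0=27.9793

The replicating-portfolio and risk-neutral prices coincide; use p* = (1.06−0.87)/(1.18−0.87) = 0.6129 for the latter.
At expiry t=3: V(3,0)=0.0000, V(3,1)=0.0000, V(3,2)=50.0000, V(3,3)=50.0000
Node (2,0) S=20.4363: V=(p*·0.0000+(1−p*)·0.0000)/1.06=0.0000; Δ=(0.0000−0.0000)/(24.1148−17.7796)=0.0000; B=V−Δ·S=0.0000
Node (2,1) S=27.7182: V=(p*·50.0000+(1−p*)·0.0000)/1.06=28.9105; Δ=(50.0000−0.0000)/(32.7075−24.1148)=5.8189; B=V−Δ·S=-132.3798
Node (2,2) S=37.5948: V=(p*·50.0000+(1−p*)·50.0000)/1.06=47.1698; Δ=(50.0000−50.0000)/(44.3619−32.7075)=0.0000; B=V−Δ·S=47.1698
Node (1,0) S=23.4900: V=(p*·28.9105+(1−p*)·0.0000)/1.06=16.7164; Δ=(28.9105−0.0000)/(27.7182−20.4363)=3.9702; B=V−Δ·S=-76.5434
Node (1,1) S=31.8600: V=(p*·47.1698+(1−p*)·28.9105)/1.06=37.8318; Δ=(47.1698−28.9105)/(37.5948−27.7182)=1.8487; B=V−Δ·S=-21.0691
Node (0,0) S=27.0000: V=(p*·37.8318+(1−p*)·16.7164)/1.06=27.9793; Δ=(37.8318−16.7164)/(31.8600−23.4900)=2.5228; B=V−Δ·S=-40.1349
Self-financing check: at every node Δ·S+B equals the discounted successor values.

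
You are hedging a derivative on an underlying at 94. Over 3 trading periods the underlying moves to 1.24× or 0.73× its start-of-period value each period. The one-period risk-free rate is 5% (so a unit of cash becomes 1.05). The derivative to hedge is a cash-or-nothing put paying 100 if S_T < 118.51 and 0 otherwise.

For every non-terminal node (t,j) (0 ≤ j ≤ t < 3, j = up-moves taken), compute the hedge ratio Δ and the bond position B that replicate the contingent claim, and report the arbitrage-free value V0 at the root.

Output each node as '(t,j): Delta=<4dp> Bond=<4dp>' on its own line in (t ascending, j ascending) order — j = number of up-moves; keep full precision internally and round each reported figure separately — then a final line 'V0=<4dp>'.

Risk-neutral probability p* = (R−d)/(u−d) = (1.05−0.73)/(1.24−0.73) = 0.6275.
Terminal values V(3,·): V(3,0)=100.0000, V(3,1)=100.0000, V(3,2)=100.0000, V(3,3)=0.0000
(2,0): S=50.0926. Δ = (V_up−V_dn)/(S_up−S_dn) = (100.0000−100.0000)/(62.1148−36.5676) = 0.0000. V = [p*·100.0000 + (1−p*)·100.0000]/1.05 = 95.2381. B = V − Δ·S = 95.2381.
(2,1): S=85.0888. Δ = (V_up−V_dn)/(S_up−S_dn) = (100.0000−100.0000)/(105.5101−62.1148) = 0.0000. V = [p*·100.0000 + (1−p*)·100.0000]/1.05 = 95.2381. B = V − Δ·S = 95.2381.
(2,2): S=144.5344. Δ = (V_up−V_dn)/(S_up−S_dn) = (0.0000−100.0000)/(179.2227−105.5101) = -1.3566. V = [p*·0.0000 + (1−p*)·100.0000]/1.05 = 35.4809. B = V − Δ·S = 231.5593.
(1,0): S=68.6200. Δ = (V_up−V_dn)/(S_up−S_dn) = (95.2381−95.2381)/(85.0888−50.0926) = 0.0000. V = [p*·95.2381 + (1−p*)·95.2381]/1.05 = 90.7029. B = V − Δ·S = 90.7029.
(1,1): S=116.5600. Δ = (V_up−V_dn)/(S_up−S_dn) = (35.4809−95.2381)/(144.5344−85.0888) = -1.0052. V = [p*·35.4809 + (1−p*)·95.2381]/1.05 = 54.9937. B = V − Δ·S = 172.1647.
(0,0): S=94.0000. Δ = (V_up−V_dn)/(S_up−S_dn) = (54.9937−90.7029)/(116.5600−68.6200) = -0.7449. V = [p*·54.9937 + (1−p*)·90.7029]/1.05 = 65.0449. B = V − Δ·S = 135.0631.
Self-financing check: at every node Δ·S+B equals the discounted successor values.

(0,0): Delta=-0.7449 Bond=135.0631
(1,0): Delta=0.0000 Bond=90.7029
(1,1): Delta=-1.0052 Bond=172.1647
(2,0): Delta=0.0000 Bond=95.2381
(2,1): Delta=0.0000 Bond=95.2381
(2,2): Delta=-1.3566 Bond=231.5593
V0=65.0449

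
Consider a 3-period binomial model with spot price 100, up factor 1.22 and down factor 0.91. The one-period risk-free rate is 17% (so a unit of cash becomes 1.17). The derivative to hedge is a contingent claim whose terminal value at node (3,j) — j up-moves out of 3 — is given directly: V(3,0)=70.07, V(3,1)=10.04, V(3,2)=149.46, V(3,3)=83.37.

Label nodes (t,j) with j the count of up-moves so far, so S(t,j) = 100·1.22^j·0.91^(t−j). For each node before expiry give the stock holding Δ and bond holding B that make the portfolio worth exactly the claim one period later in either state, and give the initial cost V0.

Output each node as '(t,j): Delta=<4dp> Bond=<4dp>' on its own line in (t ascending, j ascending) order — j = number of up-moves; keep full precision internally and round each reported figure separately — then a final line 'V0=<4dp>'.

Risk-neutral probability p* = (R−d)/(u−d) = (1.17−0.91)/(1.22−0.91) = 0.8387.
Payoff layer (t=3): V(3,0)=70.0700, V(3,1)=10.0400, V(3,2)=149.4600, V(3,3)=83.3700
Node (2,0) S=82.8100: V=(p*·10.0400+(1−p*)·70.0700)/1.17=16.8566; Δ=(10.0400−70.0700)/(101.0282−75.3571)=-2.3384; B=V−Δ·S=210.5018
Node (2,1) S=111.0200: V=(p*·149.4600+(1−p*)·10.0400)/1.17=108.5238; Δ=(149.4600−10.0400)/(135.4444−101.0282)=4.0510; B=V−Δ·S=-341.2181
Node (2,2) S=148.8400: V=(p*·83.3700+(1−p*)·149.4600)/1.17=80.3672; Δ=(83.3700−149.4600)/(181.5848−135.4444)=-1.4324; B=V−Δ·S=293.5608
Node (1,0) S=91.0000: V=(p*·108.5238+(1−p*)·16.8566)/1.17=80.1186; Δ=(108.5238−16.8566)/(111.0200−82.8100)=3.2495; B=V−Δ·S=-215.5821
Node (1,1) S=122.0000: V=(p*·80.3672+(1−p*)·108.5238)/1.17=72.5715; Δ=(80.3672−108.5238)/(148.8400−111.0200)=-0.7445; B=V−Δ·S=163.3992
Node (0,0) S=100.0000: V=(p*·72.5715+(1−p*)·80.1186)/1.17=63.0673; Δ=(72.5715−80.1186)/(122.0000−91.0000)=-0.2435; B=V−Δ·S=87.4130
The time-0 hedge costs 63.0673, which is the no-arbitrage price.

(0,0): Delta=-0.2435 Bond=87.4130
(1,0): Delta=3.2495 Bond=-215.5821
(1,1): Delta=-0.7445 Bond=163.3992
(2,0): Delta=-2.3384 Bond=210.5018
(2,1): Delta=4.0510 Bond=-341.2181
(2,2): Delta=-1.4324 Bond=293.5608
V0=63.0673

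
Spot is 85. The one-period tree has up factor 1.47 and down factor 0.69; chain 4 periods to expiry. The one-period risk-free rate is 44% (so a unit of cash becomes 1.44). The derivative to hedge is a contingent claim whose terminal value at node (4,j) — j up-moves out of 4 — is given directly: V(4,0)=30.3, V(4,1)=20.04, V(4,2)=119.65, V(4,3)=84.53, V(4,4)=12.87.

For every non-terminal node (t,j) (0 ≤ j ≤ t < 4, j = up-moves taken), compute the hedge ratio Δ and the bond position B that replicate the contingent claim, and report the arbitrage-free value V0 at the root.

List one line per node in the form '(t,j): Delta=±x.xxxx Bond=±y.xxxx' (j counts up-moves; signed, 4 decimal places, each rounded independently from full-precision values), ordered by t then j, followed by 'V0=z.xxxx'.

Since d<R<u, set p* = (R−d)/(u−d) = 0.9615; price each node as the discounted p*-expectation of its children.
At expiry t=4: V(4,0)=30.3000, V(4,1)=20.0400, V(4,2)=119.6500, V(4,3)=84.5300, V(4,4)=12.8700
  t=3,j=0: stock 27.9233 → up 41.0472 (V=20.0400), down 19.2671 (V=30.3000). Price 14.1907; hedge Δ=-0.4711, bond B=27.3446.
  t=3,j=1: stock 59.4887 → up 87.4484 (V=119.6500), down 41.0472 (V=20.0400). Price 80.4298; hedge Δ=2.1467, bond B=-47.2754.
  t=3,j=2: stock 126.7368 → up 186.3031 (V=84.5300), down 87.4484 (V=119.6500). Price 59.6394; hedge Δ=-0.3553, bond B=104.6651.
  t=3,j=3: stock 270.0045 → up 396.9065 (V=12.8700), down 186.3031 (V=84.5300). Price 10.8515; hedge Δ=-0.3403, bond B=102.7233.
  t=2,j=0: stock 40.4685 → up 59.4887 (V=80.4298), down 27.9233 (V=14.1907). Price 54.0848; hedge Δ=2.0985, bond B=-30.8371.
  t=2,j=1: stock 86.2155 → up 126.7368 (V=59.6394), down 59.4887 (V=80.4298). Price 41.9716; hedge Δ=-0.3092, bond B=68.6258.
  t=2,j=2: stock 183.6765 → up 270.0045 (V=10.8515), down 126.7368 (V=59.6394). Price 8.8389; hedge Δ=-0.3405, bond B=71.3875.
  t=1,j=0: stock 58.6500 → up 86.2155 (V=41.9716), down 40.4685 (V=54.0848). Price 29.4705; hedge Δ=-0.2648, bond B=45.0002.
  t=1,j=1: stock 124.9500 → up 183.6765 (V=8.8389), down 86.2155 (V=41.9716). Price 7.0231; hedge Δ=-0.3400, bond B=49.5009.
  t=0,j=0: stock 85.0000 → up 124.9500 (V=7.0231), down 58.6500 (V=29.4705). Price 5.4767; hedge Δ=-0.3386, bond B=34.2554.
The time-0 hedge costs 5.4767, which is the no-arbitrage price.

(0,0): Delta=-0.3386 Bond=34.2554
(1,0): Delta=-0.2648 Bond=45.0002
(1,1): Delta=-0.3400 Bond=49.5009
(2,0): Delta=2.0985 Bond=-30.8371
(2,1): Delta=-0.3092 Bond=68.6258
(2,2): Delta=-0.3405 Bond=71.3875
(3,0): Delta=-0.4711 Bond=27.3446
(3,1): Delta=2.1467 Bond=-47.2754
(3,2): Delta=-0.3553 Bond=104.6651
(3,3): Delta=-0.3403 Bond=102.7233
V0=5.4767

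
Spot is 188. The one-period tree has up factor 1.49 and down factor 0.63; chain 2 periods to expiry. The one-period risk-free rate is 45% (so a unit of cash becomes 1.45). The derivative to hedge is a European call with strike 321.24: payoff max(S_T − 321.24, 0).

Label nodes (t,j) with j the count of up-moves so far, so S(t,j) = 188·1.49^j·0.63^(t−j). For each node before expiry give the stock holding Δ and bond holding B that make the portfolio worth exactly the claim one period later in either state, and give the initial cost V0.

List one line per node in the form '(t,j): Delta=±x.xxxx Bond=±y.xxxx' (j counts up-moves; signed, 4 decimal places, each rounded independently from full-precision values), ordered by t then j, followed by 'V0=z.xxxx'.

Risk-neutral probability p* = (R−d)/(u−d) = (1.45−0.63)/(1.49−0.63) = 0.9535.
Payoff layer (t=2): V(2,0)=0.0000, V(2,1)=0.0000, V(2,2)=96.1388
(1,0): S=118.4400. Δ = (V_up−V_dn)/(S_up−S_dn) = (0.0000−0.0000)/(176.4756−74.6172) = 0.0000. V = [p*·0.0000 + (1−p*)·0.0000]/1.45 = 0.0000. B = V − Δ·S = 0.0000.
(1,1): S=280.1200. Δ = (V_up−V_dn)/(S_up−S_dn) = (96.1388−0.0000)/(417.3788−176.4756) = 0.3991. V = [p*·96.1388 + (1−p*)·0.0000]/1.45 = 63.2188. B = V − Δ·S = -48.5705.
(0,0): S=188.0000. Δ = (V_up−V_dn)/(S_up−S_dn) = (63.2188−0.0000)/(280.1200−118.4400) = 0.3910. V = [p*·63.2188 + (1−p*)·0.0000]/1.45 = 41.5713. B = V − Δ·S = -31.9389.
The time-0 hedge costs 41.5713, which is the no-arbitrage price.

(0,0): Delta=0.3910 Bond=-31.9389
(1,0): Delta=0.0000 Bond=0.0000
(1,1): Delta=0.3991 Bond=-48.5705
V0=41.5713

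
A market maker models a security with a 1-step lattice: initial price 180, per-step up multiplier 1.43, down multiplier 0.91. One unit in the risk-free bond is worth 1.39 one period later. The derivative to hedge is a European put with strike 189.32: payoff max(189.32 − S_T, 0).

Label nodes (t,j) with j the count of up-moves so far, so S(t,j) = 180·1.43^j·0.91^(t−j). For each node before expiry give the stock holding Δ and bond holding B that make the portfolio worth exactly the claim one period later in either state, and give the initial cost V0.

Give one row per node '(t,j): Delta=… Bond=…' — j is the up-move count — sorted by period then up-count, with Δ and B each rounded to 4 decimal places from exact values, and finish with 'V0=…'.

(0,0): Delta=-0.2726 Bond=50.4892
V0=1.4123

The replicating-portfolio and risk-neutral prices coincide; use p* = (1.39−0.91)/(1.43−0.91) = 0.9231 for the latter.
Terminal payoffs: V(1,0)=25.5200, V(1,1)=0.0000
Node (0,0) S=180.0000: V=(p*·0.0000+(1−p*)·25.5200)/1.39=1.4123; Δ=(0.0000−25.5200)/(257.4000−163.8000)=-0.2726; B=V−Δ·S=50.4892
Self-financing check: at every node Δ·S+B equals the discounted successor values.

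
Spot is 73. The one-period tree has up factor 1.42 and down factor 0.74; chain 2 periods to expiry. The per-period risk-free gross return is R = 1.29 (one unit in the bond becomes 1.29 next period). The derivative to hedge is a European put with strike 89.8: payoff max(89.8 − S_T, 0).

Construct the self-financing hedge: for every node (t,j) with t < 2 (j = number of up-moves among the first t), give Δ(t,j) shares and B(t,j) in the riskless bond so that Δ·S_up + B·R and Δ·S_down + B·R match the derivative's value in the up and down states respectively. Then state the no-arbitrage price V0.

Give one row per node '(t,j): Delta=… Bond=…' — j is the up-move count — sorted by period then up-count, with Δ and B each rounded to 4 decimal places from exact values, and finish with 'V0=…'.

Risk-neutral probability p* = (R−d)/(u−d) = (1.29−0.74)/(1.42−0.74) = 0.8088.
Payoff layer (t=2): V(2,0)=49.8252, V(2,1)=13.0916, V(2,2)=0.0000
  t=1,j=0: stock 54.0200 → up 76.7084 (V=13.0916), down 39.9748 (V=49.8252). Price 15.5924; hedge Δ=-1.0000, bond B=69.6124.
  t=1,j=1: stock 103.6600 → up 147.1972 (V=0.0000), down 76.7084 (V=13.0916). Price 1.9402; hedge Δ=-0.1857, bond B=21.1925.
  t=0,j=0: stock 73.0000 → up 103.6600 (V=1.9402), down 54.0200 (V=15.5924). Price 3.5272; hedge Δ=-0.2750, bond B=23.6041.
Root portfolio cost Δ·73+B reproduces V0=3.5272.

(0,0): Delta=-0.2750 Bond=23.6041
(1,0): Delta=-1.0000 Bond=69.6124
(1,1): Delta=-0.1857 Bond=21.1925
V0=3.5272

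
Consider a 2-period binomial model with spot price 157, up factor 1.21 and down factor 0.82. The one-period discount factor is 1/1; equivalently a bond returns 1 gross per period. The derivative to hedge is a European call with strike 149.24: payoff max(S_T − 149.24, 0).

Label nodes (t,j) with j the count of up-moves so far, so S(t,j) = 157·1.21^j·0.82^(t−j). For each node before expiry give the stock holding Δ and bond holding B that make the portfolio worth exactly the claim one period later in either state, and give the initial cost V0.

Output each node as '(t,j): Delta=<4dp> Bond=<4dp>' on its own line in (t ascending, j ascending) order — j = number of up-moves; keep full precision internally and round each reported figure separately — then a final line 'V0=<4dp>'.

(0,0): Delta=0.6159 Bond=-76.2791
(1,0): Delta=0.1302 Bond=-13.7411
(1,1): Delta=1.0000 Bond=-149.2400
V0=20.4226

The replicating-portfolio and risk-neutral prices coincide; use p* = (1−0.82)/(1.21−0.82) = 0.4615 for the latter.
At expiry t=2: V(2,0)=0.0000, V(2,1)=6.5354, V(2,2)=80.6237
Node (1,0) S=128.7400: V=(p*·6.5354+(1−p*)·0.0000)/1=3.0163; Δ=(6.5354−0.0000)/(155.7754−105.5668)=0.1302; B=V−Δ·S=-13.7411
Node (1,1) S=189.9700: V=(p*·80.6237+(1−p*)·6.5354)/1=40.7300; Δ=(80.6237−6.5354)/(229.8637−155.7754)=1.0000; B=V−Δ·S=-149.2400
Node (0,0) S=157.0000: V=(p*·40.7300+(1−p*)·3.0163)/1=20.4226; Δ=(40.7300−3.0163)/(189.9700−128.7400)=0.6159; B=V−Δ·S=-76.2791
Check: Δ(0,0)·S0 + B(0,0) = 20.4226 = V0.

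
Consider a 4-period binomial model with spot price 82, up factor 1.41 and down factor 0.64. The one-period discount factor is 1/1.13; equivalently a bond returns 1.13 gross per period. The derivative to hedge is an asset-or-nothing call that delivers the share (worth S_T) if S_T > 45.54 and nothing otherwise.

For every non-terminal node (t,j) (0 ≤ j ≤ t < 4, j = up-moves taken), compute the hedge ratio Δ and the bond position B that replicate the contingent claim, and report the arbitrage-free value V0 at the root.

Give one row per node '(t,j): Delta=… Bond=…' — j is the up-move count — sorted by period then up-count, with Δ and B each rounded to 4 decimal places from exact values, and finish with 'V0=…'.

(0,0): Delta=1.0752 Bond=-8.5931
(1,0): Delta=1.2294 Bond=-17.8020
(1,1): Delta=1.0353 Bond=-5.0863
(2,0): Delta=1.4540 Bond=-27.6598
(2,1): Delta=1.1712 Bond=-15.8056
(2,2): Delta=1.0000 Bond=0.0000
(3,0): Delta=0.0000 Bond=0.0000
(3,1): Delta=1.8312 Bond=-49.1160
(3,2): Delta=1.0000 Bond=0.0000
(3,3): Delta=1.0000 Bond=0.0000
V0=79.5772

Risk-neutral probability p* = (R−d)/(u−d) = (1.13−0.64)/(1.41−0.64) = 0.6364.
Payoff layer (t=4): V(4,0)=0.0000, V(4,1)=0.0000, V(4,2)=66.7747, V(4,3)=147.1130, V(4,4)=324.1084
(3,0): S=21.4958. Δ = (V_up−V_dn)/(S_up−S_dn) = (0.0000−0.0000)/(30.3091−13.7573) = 0.0000. V = [p*·0.0000 + (1−p*)·0.0000]/1.13 = 0.0000. B = V − Δ·S = 0.0000.
(3,1): S=47.3580. Δ = (V_up−V_dn)/(S_up−S_dn) = (66.7747−0.0000)/(66.7747−30.3091) = 1.8312. V = [p*·66.7747 + (1−p*)·0.0000]/1.13 = 37.6044. B = V − Δ·S = -49.1160.
(3,2): S=104.3355. Δ = (V_up−V_dn)/(S_up−S_dn) = (147.1130−66.7747)/(147.1130−66.7747) = 1.0000. V = [p*·147.1130 + (1−p*)·66.7747]/1.13 = 104.3355. B = V − Δ·S = 0.0000.
(3,3): S=229.8641. Δ = (V_up−V_dn)/(S_up−S_dn) = (324.1084−147.1130)/(324.1084−147.1130) = 1.0000. V = [p*·324.1084 + (1−p*)·147.1130]/1.13 = 229.8641. B = V − Δ·S = 0.0000.
(2,0): S=33.5872. Δ = (V_up−V_dn)/(S_up−S_dn) = (37.6044−0.0000)/(47.3580−21.4958) = 1.4540. V = [p*·37.6044 + (1−p*)·0.0000]/1.13 = 21.1771. B = V − Δ·S = -27.6598.
(2,1): S=73.9968. Δ = (V_up−V_dn)/(S_up−S_dn) = (104.3355−37.6044)/(104.3355−47.3580) = 1.1712. V = [p*·104.3355 + (1−p*)·37.6044]/1.13 = 70.8581. B = V − Δ·S = -15.8056.
(2,2): S=163.0242. Δ = (V_up−V_dn)/(S_up−S_dn) = (229.8641−104.3355)/(229.8641−104.3355) = 1.0000. V = [p*·229.8641 + (1−p*)·104.3355]/1.13 = 163.0242. B = V − Δ·S = 0.0000.
(1,0): S=52.4800. Δ = (V_up−V_dn)/(S_up−S_dn) = (70.8581−21.1771)/(73.9968−33.5872) = 1.2294. V = [p*·70.8581 + (1−p*)·21.1771]/1.13 = 46.7188. B = V − Δ·S = -17.8020.
(1,1): S=115.6200. Δ = (V_up−V_dn)/(S_up−S_dn) = (163.0242−70.8581)/(163.0242−73.9968) = 1.0353. V = [p*·163.0242 + (1−p*)·70.8581]/1.13 = 114.6100. B = V − Δ·S = -5.0863.
(0,0): S=82.0000. Δ = (V_up−V_dn)/(S_up−S_dn) = (114.6100−46.7188)/(115.6200−52.4800) = 1.0752. V = [p*·114.6100 + (1−p*)·46.7188]/1.13 = 79.5772. B = V − Δ·S = -8.5931.
Self-financing check: at every node Δ·S+B equals the discounted successor values.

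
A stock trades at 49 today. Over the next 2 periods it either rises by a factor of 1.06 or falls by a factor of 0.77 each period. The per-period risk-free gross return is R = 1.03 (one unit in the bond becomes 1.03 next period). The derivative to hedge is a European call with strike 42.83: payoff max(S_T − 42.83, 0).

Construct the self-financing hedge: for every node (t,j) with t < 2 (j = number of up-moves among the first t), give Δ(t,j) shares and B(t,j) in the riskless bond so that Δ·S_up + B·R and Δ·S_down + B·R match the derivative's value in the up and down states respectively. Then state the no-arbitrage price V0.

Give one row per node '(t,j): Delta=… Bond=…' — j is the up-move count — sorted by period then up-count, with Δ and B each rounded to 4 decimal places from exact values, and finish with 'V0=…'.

The replicating-portfolio and risk-neutral prices coincide; use p* = (1.03−0.77)/(1.06−0.77) = 0.8966 for the latter.
Terminal payoffs: V(2,0)=0.0000, V(2,1)=0.0000, V(2,2)=12.2264
(1,0): S=37.7300. Δ = (V_up−V_dn)/(S_up−S_dn) = (0.0000−0.0000)/(39.9938−29.0521) = 0.0000. V = [p*·0.0000 + (1−p*)·0.0000]/1.03 = 0.0000. B = V − Δ·S = 0.0000.
(1,1): S=51.9400. Δ = (V_up−V_dn)/(S_up−S_dn) = (12.2264−0.0000)/(55.0564−39.9938) = 0.8117. V = [p*·12.2264 + (1−p*)·0.0000]/1.03 = 10.6423. B = V − Δ·S = -31.5177.
(0,0): S=49.0000. Δ = (V_up−V_dn)/(S_up−S_dn) = (10.6423−0.0000)/(51.9400−37.7300) = 0.7489. V = [p*·10.6423 + (1−p*)·0.0000]/1.03 = 9.2635. B = V − Δ·S = -27.4342.
The time-0 hedge costs 9.2635, which is the no-arbitrage price.

(0,0): Delta=0.7489 Bond=-27.4342
(1,0): Delta=0.0000 Bond=0.0000
(1,1): Delta=0.8117 Bond=-31.5177
V0=9.2635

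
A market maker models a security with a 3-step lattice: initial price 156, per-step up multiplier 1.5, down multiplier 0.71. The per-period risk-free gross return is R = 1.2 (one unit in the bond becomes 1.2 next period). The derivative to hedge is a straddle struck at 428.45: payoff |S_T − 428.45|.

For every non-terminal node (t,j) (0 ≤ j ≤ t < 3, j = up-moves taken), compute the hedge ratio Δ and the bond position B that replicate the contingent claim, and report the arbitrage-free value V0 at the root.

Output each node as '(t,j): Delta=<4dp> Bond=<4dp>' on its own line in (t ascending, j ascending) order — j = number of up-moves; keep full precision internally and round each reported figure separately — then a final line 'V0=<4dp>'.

(0,0): Delta=-0.5749 Bond=208.7079
(1,0): Delta=-1.0000 Bond=297.5347
(1,1): Delta=-0.4517 Bond=221.6219
(2,0): Delta=-1.0000 Bond=357.0417
(2,1): Delta=-1.0000 Bond=357.0417
(2,2): Delta=-0.2928 Bond=210.1735
V0=119.0251

Risk-neutral probability p* = (R−d)/(u−d) = (1.2−0.71)/(1.5−0.71) = 0.6203.
At expiry t=3: V(3,0)=372.6159, V(3,1)=310.4906, V(3,2)=179.2400, V(3,3)=98.0500
Node (2,0) S=78.6396: V=(p*·310.4906+(1−p*)·372.6159)/1.2=278.4021; Δ=(310.4906−372.6159)/(117.9594−55.8341)=-1.0000; B=V−Δ·S=357.0417
Node (2,1) S=166.1400: V=(p*·179.2400+(1−p*)·310.4906)/1.2=190.9017; Δ=(179.2400−310.4906)/(249.2100−117.9594)=-1.0000; B=V−Δ·S=357.0417
Node (2,2) S=351.0000: V=(p*·98.0500+(1−p*)·179.2400)/1.2=107.4014; Δ=(98.0500−179.2400)/(526.5000−249.2100)=-0.2928; B=V−Δ·S=210.1735
Node (1,0) S=110.7600: V=(p*·190.9017+(1−p*)·278.4021)/1.2=186.7747; Δ=(190.9017−278.4021)/(166.1400−78.6396)=-1.0000; B=V−Δ·S=297.5347
Node (1,1) S=234.0000: V=(p*·107.4014+(1−p*)·190.9017)/1.2=115.9253; Δ=(107.4014−190.9017)/(351.0000−166.1400)=-0.4517; B=V−Δ·S=221.6219
Node (0,0) S=156.0000: V=(p*·115.9253+(1−p*)·186.7747)/1.2=119.0251; Δ=(115.9253−186.7747)/(234.0000−110.7600)=-0.5749; B=V−Δ·S=208.7079
The time-0 hedge costs 119.0251, which is the no-arbitrage price.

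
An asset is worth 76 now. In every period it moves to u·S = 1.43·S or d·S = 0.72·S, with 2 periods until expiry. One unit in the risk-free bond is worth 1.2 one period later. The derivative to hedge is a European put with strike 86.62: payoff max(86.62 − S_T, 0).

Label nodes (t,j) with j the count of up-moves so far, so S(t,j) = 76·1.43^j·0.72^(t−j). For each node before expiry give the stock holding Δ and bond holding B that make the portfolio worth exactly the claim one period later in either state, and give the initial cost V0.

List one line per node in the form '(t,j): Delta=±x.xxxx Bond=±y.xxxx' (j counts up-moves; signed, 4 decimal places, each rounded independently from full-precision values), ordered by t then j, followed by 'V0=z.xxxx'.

(0,0): Delta=-0.2818 Bond=27.4010
(1,0): Delta=-1.0000 Bond=72.1833
(1,1): Delta=-0.1085 Bond=14.0489
V0=5.9873

Since d<R<u, set p* = (R−d)/(u−d) = 0.6761; price each node as the discounted p*-expectation of its children.
Terminal payoffs: V(2,0)=47.2216, V(2,1)=8.3704, V(2,2)=0.0000
(1,0): S=54.7200. Δ = (V_up−V_dn)/(S_up−S_dn) = (8.3704−47.2216)/(78.2496−39.3984) = -1.0000. V = [p*·8.3704 + (1−p*)·47.2216]/1.2 = 17.4633. B = V − Δ·S = 72.1833.
(1,1): S=108.6800. Δ = (V_up−V_dn)/(S_up−S_dn) = (0.0000−8.3704)/(155.4124−78.2496) = -0.1085. V = [p*·0.0000 + (1−p*)·8.3704]/1.2 = 2.2596. B = V − Δ·S = 14.0489.
(0,0): S=76.0000. Δ = (V_up−V_dn)/(S_up−S_dn) = (2.2596−17.4633)/(108.6800−54.7200) = -0.2818. V = [p*·2.2596 + (1−p*)·17.4633]/1.2 = 5.9873. B = V − Δ·S = 27.4010.
Self-financing check: at every node Δ·S+B equals the discounted successor values.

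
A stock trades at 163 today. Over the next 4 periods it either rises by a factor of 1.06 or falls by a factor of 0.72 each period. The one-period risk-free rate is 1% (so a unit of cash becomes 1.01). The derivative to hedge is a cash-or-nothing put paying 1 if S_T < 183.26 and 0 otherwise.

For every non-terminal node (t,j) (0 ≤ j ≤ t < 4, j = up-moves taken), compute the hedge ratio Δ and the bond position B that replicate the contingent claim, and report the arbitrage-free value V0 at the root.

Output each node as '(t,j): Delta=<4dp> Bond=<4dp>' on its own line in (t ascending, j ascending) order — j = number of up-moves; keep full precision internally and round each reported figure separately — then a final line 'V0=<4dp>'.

The replicating-portfolio and risk-neutral prices coincide; use p* = (1.01−0.72)/(1.06−0.72) = 0.8529 for the latter.
Terminal values V(4,·): V(4,0)=1.0000, V(4,1)=1.0000, V(4,2)=1.0000, V(4,3)=1.0000, V(4,4)=0.0000
  t=3,j=0: stock 60.8394 → up 64.4898 (V=1.0000), down 43.8044 (V=1.0000). Price 0.9901; hedge Δ=0.0000, bond B=0.9901.
  t=3,j=1: stock 89.5692 → up 94.9433 (V=1.0000), down 64.4898 (V=1.0000). Price 0.9901; hedge Δ=0.0000, bond B=0.9901.
  t=3,j=2: stock 131.8657 → up 139.7776 (V=1.0000), down 94.9433 (V=1.0000). Price 0.9901; hedge Δ=0.0000, bond B=0.9901.
  t=3,j=3: stock 194.1356 → up 205.7837 (V=0.0000), down 139.7776 (V=1.0000). Price 0.1456; hedge Δ=-0.0152, bond B=3.0868.
  t=2,j=0: stock 84.4992 → up 89.5692 (V=0.9901), down 60.8394 (V=0.9901). Price 0.9803; hedge Δ=0.0000, bond B=0.9803.
  t=2,j=1: stock 124.4016 → up 131.8657 (V=0.9901), down 89.5692 (V=0.9901). Price 0.9803; hedge Δ=0.0000, bond B=0.9803.
  t=2,j=2: stock 183.1468 → up 194.1356 (V=0.1456), down 131.8657 (V=0.9901). Price 0.2671; hedge Δ=-0.0136, bond B=2.7509.
  t=1,j=0: stock 117.3600 → up 124.4016 (V=0.9803), down 84.4992 (V=0.9803). Price 0.9706; hedge Δ=0.0000, bond B=0.9706.
  t=1,j=1: stock 172.7800 → up 183.1468 (V=0.2671), down 124.4016 (V=0.9803). Price 0.3683; hedge Δ=-0.0121, bond B=2.4659.
  t=0,j=0: stock 163.0000 → up 172.7800 (V=0.3683), down 117.3600 (V=0.9706). Price 0.4524; hedge Δ=-0.0109, bond B=2.2238.
Each (Δ,B) replicates both successor values, so the strategy is self-financing and V0 is arbitrage-free.

(0,0): Delta=-0.0109 Bond=2.2238
(1,0): Delta=0.0000 Bond=0.9706
(1,1): Delta=-0.0121 Bond=2.4659
(2,0): Delta=0.0000 Bond=0.9803
(2,1): Delta=0.0000 Bond=0.9803
(2,2): Delta=-0.0136 Bond=2.7509
(3,0): Delta=0.0000 Bond=0.9901
(3,1): Delta=0.0000 Bond=0.9901
(3,2): Delta=0.0000 Bond=0.9901
(3,3): Delta=-0.0152 Bond=3.0868
V0=0.4524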